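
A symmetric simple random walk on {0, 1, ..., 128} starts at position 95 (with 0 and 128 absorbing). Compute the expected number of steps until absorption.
E[τ | X_0 = 95] = 3135

Let v_k = E[τ | X_0 = k]. Boundary: v_0 = v_128 = 0. Recurrence: v_k = 1 + (v_{k-1} + v_{k+1})/2 for 1 ≤ k ≤ 127. The particular solution to v_k − (v_{k-1} + v_{k+1})/2 = 1 is v_k = −k^2. Adding homogeneous solution A + B k and matching boundaries gives v_k = k (128 − k). Substituting k = 95: v_95 = 95 · 33 = 3135.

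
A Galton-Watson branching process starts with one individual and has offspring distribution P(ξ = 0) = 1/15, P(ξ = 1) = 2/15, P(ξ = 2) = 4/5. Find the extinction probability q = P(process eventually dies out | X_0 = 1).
q = 1/12

The pgf is f(s) = 1/15 + 2/15·s + 4/5·s². The extinction probability q is the smallest fixed point of f in [0, 1]. Setting s = f(s):
  4/5·s² + (2/15 − 1)·s + 1/15 = 0
  4/5·s² − (1/15 + 4/5)·s + 1/15 = 0
which factors as (s − 1)·(4/5·s − 1/15) = 0, giving roots s = 1 and s = (1/15)/(4/5) = 1/12.
Mean offspring μ = 2/15 + 2·4/5 = 26/15 > 1 (supercritical), so q < 1. The extinction probability is the smaller root: q = (1/15)/(4/5) = 1/12.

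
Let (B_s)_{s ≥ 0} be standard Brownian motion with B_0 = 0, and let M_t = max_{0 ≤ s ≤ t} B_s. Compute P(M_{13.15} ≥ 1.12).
P(M_{13.15} ≥ 1.12) = 2·P(B_{13.15} ≥ 1.12) = 2(1 − Φ(1.12/√13.15)) ≈ 0.7574

By the reflection principle for Brownian motion, P(M_t ≥ a) = 2 · P(B_t ≥ a) for a ≥ 0. Since B_t ~ N(0, t), P(B_t ≥ 1.12) = 1 − Φ(1.12/√t) = 1 − Φ(1.12/√13.15) = 1 − Φ(0.3089). So
  P(M_{13.15} ≥ 1.12) = 2(1 − Φ(0.3089)) ≈ 0.7574.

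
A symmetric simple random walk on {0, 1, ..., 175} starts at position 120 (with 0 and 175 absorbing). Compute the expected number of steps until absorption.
E[τ | X_0 = 120] = 6600

Let v_k = E[τ | X_0 = k]. Boundary: v_0 = v_175 = 0. Recurrence: v_k = 1 + (v_{k-1} + v_{k+1})/2 for 1 ≤ k ≤ 174. The particular solution to v_k − (v_{k-1} + v_{k+1})/2 = 1 is v_k = −k^2. Adding homogeneous solution A + B k and matching boundaries gives v_k = k (175 − k). Substituting k = 120: v_120 = 120 · 55 = 6600.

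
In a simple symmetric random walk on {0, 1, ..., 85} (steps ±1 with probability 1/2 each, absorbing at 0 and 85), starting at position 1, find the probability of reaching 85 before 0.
P(hit 85 before 0) = 1/85

Let u_k = P(hit 85 before 0 | start at k). Then u_0 = 0, u_85 = 1, and u_k = u_{k-1}/2 + u_{k+1}/2 for 1 ≤ k ≤ 84. This harmonic recurrence is solved by u_k = k/85, giving u_1 = 1/85.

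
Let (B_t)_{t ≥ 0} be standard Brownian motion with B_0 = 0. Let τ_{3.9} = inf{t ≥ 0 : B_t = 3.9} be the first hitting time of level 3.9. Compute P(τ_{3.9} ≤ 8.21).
P(τ_{3.9} ≤ 8.21) = 2(1 − Φ(3.9/√8.21)) = 2(1 − Φ(1.3611)) ≈ 0.1735

By the reflection principle for standard BM, P(τ_b ≤ t) = 2 · P(B_t ≥ b). Since B_t ~ N(0, t), P(B_t ≥ 3.9) = 1 − Φ(3.9/√t) = 1 − Φ(3.9/√8.21) = 1 − Φ(1.3611) ≈ 0.08674. Doubling: P(τ_{3.9} ≤ 8.21) ≈ 2 · 0.08674 = 0.17348 ≈ 0.1735.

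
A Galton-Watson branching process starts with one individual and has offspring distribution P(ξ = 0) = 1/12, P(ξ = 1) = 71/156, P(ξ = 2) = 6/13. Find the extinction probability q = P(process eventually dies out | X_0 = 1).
q = 13/72

The pgf is f(s) = 1/12 + 71/156·s + 6/13·s². The extinction probability q is the smallest fixed point of f in [0, 1]. Setting s = f(s):
  6/13·s² + (71/156 − 1)·s + 1/12 = 0
  6/13·s² − (1/12 + 6/13)·s + 1/12 = 0
which factors as (s − 1)·(6/13·s − 1/12) = 0, giving roots s = 1 and s = (1/12)/(6/13) = 13/72.
Mean offspring μ = 71/156 + 2·6/13 = 215/156 > 1 (supercritical), so q < 1. The extinction probability is the smaller root: q = (1/12)/(6/13) = 13/72.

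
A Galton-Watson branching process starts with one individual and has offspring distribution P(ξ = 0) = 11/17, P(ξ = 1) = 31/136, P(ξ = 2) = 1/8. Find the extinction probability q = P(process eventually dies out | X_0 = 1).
q = 1

Mean offspring μ = 0·11/17 + 1·31/136 + 2·1/8 = 65/136 ≤ 1. For μ ≤ 1 with offspring not concentrated at 1, the Galton-Watson process goes extinct almost surely, so q = 1.
(Algebraic check: The pgf is f(s) = 11/17 + 31/136·s + 1/8·s². The extinction probability q is the smallest fixed point of f in [0, 1]. Setting s = f(s):
  1/8·s² + (31/136 − 1)·s + 11/17 = 0
  1/8·s² − (11/17 + 1/8)·s + 11/17 = 0
which factors as (s − 1)·(1/8·s − 11/17) = 0, giving roots s = 1 and s = (11/17)/(1/8) = 88/17. Since 88/17 ≥ 1, the smallest root in [0, 1] is s = 1.)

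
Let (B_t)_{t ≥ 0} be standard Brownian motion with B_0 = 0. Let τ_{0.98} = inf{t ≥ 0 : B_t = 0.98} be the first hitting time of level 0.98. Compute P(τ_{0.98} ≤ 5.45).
P(τ_{0.98} ≤ 5.45) = 2(1 − Φ(0.98/√5.45)) = 2(1 − Φ(0.4198)) ≈ 0.6746

By the reflection principle for standard BM, P(τ_b ≤ t) = 2 · P(B_t ≥ b). Since B_t ~ N(0, t), P(B_t ≥ 0.98) = 1 − Φ(0.98/√t) = 1 − Φ(0.98/√5.45) = 1 − Φ(0.4198) ≈ 0.33732. Doubling: P(τ_{0.98} ≤ 5.45) ≈ 2 · 0.33732 = 0.67464 ≈ 0.6746.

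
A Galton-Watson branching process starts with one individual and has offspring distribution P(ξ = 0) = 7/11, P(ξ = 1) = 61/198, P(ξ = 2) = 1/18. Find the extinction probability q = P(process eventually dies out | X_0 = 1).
q = 1

Mean offspring μ = 0·7/11 + 1·61/198 + 2·1/18 = 83/198 ≤ 1. For μ ≤ 1 with offspring not concentrated at 1, the Galton-Watson process goes extinct almost surely, so q = 1.
(Algebraic check: The pgf is f(s) = 7/11 + 61/198·s + 1/18·s². The extinction probability q is the smallest fixed point of f in [0, 1]. Setting s = f(s):
  1/18·s² + (61/198 − 1)·s + 7/11 = 0
  1/18·s² − (7/11 + 1/18)·s + 7/11 = 0
which factors as (s − 1)·(1/18·s − 7/11) = 0, giving roots s = 1 and s = (7/11)/(1/18) = 126/11. Since 126/11 ≥ 1, the smallest root in [0, 1] is s = 1.)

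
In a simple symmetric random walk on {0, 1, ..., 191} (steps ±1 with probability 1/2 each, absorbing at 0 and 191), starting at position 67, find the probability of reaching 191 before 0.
P(hit 191 before 0) = 67/191

Let u_k = P(hit 191 before 0 | start at k). Then u_0 = 0, u_191 = 1, and u_k = u_{k-1}/2 + u_{k+1}/2 for 1 ≤ k ≤ 190. This harmonic recurrence is solved by u_k = k/191, giving u_67 = 67/191.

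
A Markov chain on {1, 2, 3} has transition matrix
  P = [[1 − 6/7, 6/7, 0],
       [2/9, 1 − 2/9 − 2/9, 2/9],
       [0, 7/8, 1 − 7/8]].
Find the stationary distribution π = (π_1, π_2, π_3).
π = (49/286, 189/286, 24/143)

This is a birth-death chain on three states, which satisfies detailed balance: π_1 · P_{12} = π_2 · P_{21} and π_2 · P_{23} = π_3 · P_{32}.
From π_1 · 6/7 = π_2 · 2/9: π_2/π_1 = (6/7)/(2/9) = 27/7.
From π_2 · 2/9 = π_3 · 7/8: π_3/π_2 = (2/9)/(7/8) = 16/63.
Take π_1 proportional to 1; then unnormalized π = (1, 27/7, 48/49). Normalize by dividing by the sum 286/49:
  π = (49/286, 189/286, 24/143).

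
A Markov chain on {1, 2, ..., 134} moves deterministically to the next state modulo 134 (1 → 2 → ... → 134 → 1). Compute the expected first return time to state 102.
E[T_102 | X_0 = 102] = 134

The chain cycles deterministically, so starting at state 102 it returns in exactly 134 steps. Equivalently, the stationary distribution is uniform π_j = 1/134 for every state j, so by Kac's formula E[T_102] = 1/π_102 = 134.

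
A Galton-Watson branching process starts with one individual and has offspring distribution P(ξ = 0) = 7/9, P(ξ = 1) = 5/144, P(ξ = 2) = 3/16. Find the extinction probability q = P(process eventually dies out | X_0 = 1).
q = 1

Mean offspring μ = 0·7/9 + 1·5/144 + 2·3/16 = 59/144 ≤ 1. For μ ≤ 1 with offspring not concentrated at 1, the Galton-Watson process goes extinct almost surely, so q = 1.
(Algebraic check: The pgf is f(s) = 7/9 + 5/144·s + 3/16·s². The extinction probability q is the smallest fixed point of f in [0, 1]. Setting s = f(s):
  3/16·s² + (5/144 − 1)·s + 7/9 = 0
  3/16·s² − (7/9 + 3/16)·s + 7/9 = 0
which factors as (s − 1)·(3/16·s − 7/9) = 0, giving roots s = 1 and s = (7/9)/(3/16) = 112/27. Since 112/27 ≥ 1, the smallest root in [0, 1] is s = 1.)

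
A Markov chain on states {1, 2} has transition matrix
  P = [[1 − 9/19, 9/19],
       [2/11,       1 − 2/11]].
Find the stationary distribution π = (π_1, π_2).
π_1 = 38/137, π_2 = 99/137

Solve πP = π with π_1 + π_2 = 1. From πP = π: π_1 · (1 − 9/19) + π_2 · 2/11 = π_1 ⇒ π_2 · 2/11 = π_1 · 9/19 ⇒ π_2/π_1 = (9/19)/(2/11) = 99/38. Together with π_1 + π_2 = 1:
  π_1 = (2/11)/(9/19 + 2/11) = (2/11)/(137/209) = 38/137,
  π_2 = (9/19)/(9/19 + 2/11) = (9/19)/(137/209) = 99/137.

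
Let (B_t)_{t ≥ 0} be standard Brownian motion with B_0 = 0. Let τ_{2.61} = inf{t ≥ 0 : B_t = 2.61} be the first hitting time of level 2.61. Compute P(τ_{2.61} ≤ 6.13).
P(τ_{2.61} ≤ 6.13) = 2(1 − Φ(2.61/√6.13)) = 2(1 − Φ(1.0542)) ≈ 0.2918

By the reflection principle for standard BM, P(τ_b ≤ t) = 2 · P(B_t ≥ b). Since B_t ~ N(0, t), P(B_t ≥ 2.61) = 1 − Φ(2.61/√t) = 1 − Φ(2.61/√6.13) = 1 − Φ(1.0542) ≈ 0.14590. Doubling: P(τ_{2.61} ≤ 6.13) ≈ 2 · 0.14590 = 0.29180 ≈ 0.2918.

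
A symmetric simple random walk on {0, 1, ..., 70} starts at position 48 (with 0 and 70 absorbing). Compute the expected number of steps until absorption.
E[τ | X_0 = 48] = 1056

Let v_k = E[τ | X_0 = k]. Boundary: v_0 = v_70 = 0. Recurrence: v_k = 1 + (v_{k-1} + v_{k+1})/2 for 1 ≤ k ≤ 69. The particular solution to v_k − (v_{k-1} + v_{k+1})/2 = 1 is v_k = −k^2. Adding homogeneous solution A + B k and matching boundaries gives v_k = k (70 − k). Substituting k = 48: v_48 = 48 · 22 = 1056.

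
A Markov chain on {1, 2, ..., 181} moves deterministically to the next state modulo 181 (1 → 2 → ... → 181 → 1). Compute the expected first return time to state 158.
E[T_158 | X_0 = 158] = 181

The chain cycles deterministically, so starting at state 158 it returns in exactly 181 steps. Equivalently, the stationary distribution is uniform π_j = 1/181 for every state j, so by Kac's formula E[T_158] = 1/π_158 = 181.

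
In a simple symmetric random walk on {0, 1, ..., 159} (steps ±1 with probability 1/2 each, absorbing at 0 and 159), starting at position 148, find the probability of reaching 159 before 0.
P(hit 159 before 0) = 148/159

Let u_k = P(hit 159 before 0 | start at k). Then u_0 = 0, u_159 = 1, and u_k = u_{k-1}/2 + u_{k+1}/2 for 1 ≤ k ≤ 158. This harmonic recurrence is solved by u_k = k/159, giving u_148 = 148/159.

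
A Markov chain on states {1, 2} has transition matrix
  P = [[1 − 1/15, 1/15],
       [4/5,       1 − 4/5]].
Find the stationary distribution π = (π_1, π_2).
π_1 = 12/13, π_2 = 1/13

Solve πP = π with π_1 + π_2 = 1. From πP = π: π_1 · (1 − 1/15) + π_2 · 4/5 = π_1 ⇒ π_2 · 4/5 = π_1 · 1/15 ⇒ π_2/π_1 = (1/15)/(4/5) = 1/12. Together with π_1 + π_2 = 1:
  π_1 = (4/5)/(1/15 + 4/5) = (4/5)/(13/15) = 12/13,
  π_2 = (1/15)/(1/15 + 4/5) = (1/15)/(13/15) = 1/13.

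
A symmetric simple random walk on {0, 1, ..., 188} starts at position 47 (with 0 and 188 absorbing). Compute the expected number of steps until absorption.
E[τ | X_0 = 47] = 6627

Let v_k = E[τ | X_0 = k]. Boundary: v_0 = v_188 = 0. Recurrence: v_k = 1 + (v_{k-1} + v_{k+1})/2 for 1 ≤ k ≤ 187. The particular solution to v_k − (v_{k-1} + v_{k+1})/2 = 1 is v_k = −k^2. Adding homogeneous solution A + B k and matching boundaries gives v_k = k (188 − k). Substituting k = 47: v_47 = 47 · 141 = 6627.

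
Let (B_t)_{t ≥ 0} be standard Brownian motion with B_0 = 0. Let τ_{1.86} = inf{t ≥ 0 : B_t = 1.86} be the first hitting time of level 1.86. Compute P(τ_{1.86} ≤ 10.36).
P(τ_{1.86} ≤ 10.36) = 2(1 − Φ(1.86/√10.36)) = 2(1 − Φ(0.5779)) ≈ 0.5633

By the reflection principle for standard BM, P(τ_b ≤ t) = 2 · P(B_t ≥ b). Since B_t ~ N(0, t), P(B_t ≥ 1.86) = 1 − Φ(1.86/√t) = 1 − Φ(1.86/√10.36) = 1 − Φ(0.5779) ≈ 0.28167. Doubling: P(τ_{1.86} ≤ 10.36) ≈ 2 · 0.28167 = 0.56334 ≈ 0.5633.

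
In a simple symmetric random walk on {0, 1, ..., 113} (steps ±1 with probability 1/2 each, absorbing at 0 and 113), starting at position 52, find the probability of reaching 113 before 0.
P(hit 113 before 0) = 52/113

Let u_k = P(hit 113 before 0 | start at k). Then u_0 = 0, u_113 = 1, and u_k = u_{k-1}/2 + u_{k+1}/2 for 1 ≤ k ≤ 112. This harmonic recurrence is solved by u_k = k/113, giving u_52 = 52/113.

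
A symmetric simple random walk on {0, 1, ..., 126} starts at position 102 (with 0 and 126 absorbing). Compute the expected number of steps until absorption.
E[τ | X_0 = 102] = 2448

Let v_k = E[τ | X_0 = k]. Boundary: v_0 = v_126 = 0. Recurrence: v_k = 1 + (v_{k-1} + v_{k+1})/2 for 1 ≤ k ≤ 125. The particular solution to v_k − (v_{k-1} + v_{k+1})/2 = 1 is v_k = −k^2. Adding homogeneous solution A + B k and matching boundaries gives v_k = k (126 − k). Substituting k = 102: v_102 = 102 · 24 = 2448.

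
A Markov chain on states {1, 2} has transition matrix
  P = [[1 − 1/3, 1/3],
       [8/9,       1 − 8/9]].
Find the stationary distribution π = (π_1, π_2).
π_1 = 8/11, π_2 = 3/11

Solve πP = π with π_1 + π_2 = 1. From πP = π: π_1 · (1 − 1/3) + π_2 · 8/9 = π_1 ⇒ π_2 · 8/9 = π_1 · 1/3 ⇒ π_2/π_1 = (1/3)/(8/9) = 3/8. Together with π_1 + π_2 = 1:
  π_1 = (8/9)/(1/3 + 8/9) = (8/9)/(11/9) = 8/11,
  π_2 = (1/3)/(1/3 + 8/9) = (1/3)/(11/9) = 3/11.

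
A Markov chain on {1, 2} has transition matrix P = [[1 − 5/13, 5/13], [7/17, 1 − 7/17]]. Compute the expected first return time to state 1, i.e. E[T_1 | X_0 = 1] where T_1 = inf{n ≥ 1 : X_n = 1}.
E[T_1 | X_0 = 1] = 1/π_1 = 176/91

For an irreducible recurrent Markov chain with stationary distribution π, E[T_i | X_0 = i] = 1/π_i (Kac's formula). Here π_1 = (7/17)/(5/13 + 7/17) = (7/17)/(176/221) = 91/176, so E[T_1 | X_0 = 1] = 1/π_1 = (5/13 + 7/17)/(7/17) = (176/221)/(7/17) = 176/91.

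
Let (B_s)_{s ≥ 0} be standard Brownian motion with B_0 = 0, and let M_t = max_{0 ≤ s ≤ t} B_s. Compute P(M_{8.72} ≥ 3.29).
P(M_{8.72} ≥ 3.29) = 2·P(B_{8.72} ≥ 3.29) = 2(1 − Φ(3.29/√8.72)) ≈ 0.2652

By the reflection principle for Brownian motion, P(M_t ≥ a) = 2 · P(B_t ≥ a) for a ≥ 0. Since B_t ~ N(0, t), P(B_t ≥ 3.29) = 1 − Φ(3.29/√t) = 1 − Φ(3.29/√8.72) = 1 − Φ(1.1141). So
  P(M_{8.72} ≥ 3.29) = 2(1 − Φ(1.1141)) ≈ 0.2652.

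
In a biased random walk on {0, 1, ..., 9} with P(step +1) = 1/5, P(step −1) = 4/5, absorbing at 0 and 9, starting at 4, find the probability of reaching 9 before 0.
P(hit 9 before 0) = (1 − (4)^4) / (1 − (4)^9) = 85/87381

Let u_k denote P(reach 9 before 0 | start at k). Boundary: u_0 = 0, u_9 = 1. Recurrence: u_k = 1/5·u_{k+1} + 4/5·u_{k-1} for 1 ≤ k ≤ 8. Try u_k = A + B·r^k with r = q/p = (4/5)/(1/5) = 4. Substitution satisfies the recurrence; boundary conditions give:
  u_k = (1 − r^k) / (1 − r^N) = (1 − (4)^4) / (1 − (4)^9) = 85/87381.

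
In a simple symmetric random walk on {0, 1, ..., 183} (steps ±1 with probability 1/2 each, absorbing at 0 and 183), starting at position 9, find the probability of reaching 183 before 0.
P(hit 183 before 0) = 9/183 = 3/61

Let u_k = P(hit 183 before 0 | start at k). Then u_0 = 0, u_183 = 1, and u_k = u_{k-1}/2 + u_{k+1}/2 for 1 ≤ k ≤ 182. This harmonic recurrence is solved by u_k = k/183, giving u_9 = 9/183 = 3/61.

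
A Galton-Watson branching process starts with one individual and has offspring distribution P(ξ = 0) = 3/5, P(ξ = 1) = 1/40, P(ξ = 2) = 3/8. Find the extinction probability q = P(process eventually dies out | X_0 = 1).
q = 1

Mean offspring μ = 0·3/5 + 1·1/40 + 2·3/8 = 31/40 ≤ 1. For μ ≤ 1 with offspring not concentrated at 1, the Galton-Watson process goes extinct almost surely, so q = 1.
(Algebraic check: The pgf is f(s) = 3/5 + 1/40·s + 3/8·s². The extinction probability q is the smallest fixed point of f in [0, 1]. Setting s = f(s):
  3/8·s² + (1/40 − 1)·s + 3/5 = 0
  3/8·s² − (3/5 + 3/8)·s + 3/5 = 0
which factors as (s − 1)·(3/8·s − 3/5) = 0, giving roots s = 1 and s = (3/5)/(3/8) = 8/5. Since 8/5 ≥ 1, the smallest root in [0, 1] is s = 1.)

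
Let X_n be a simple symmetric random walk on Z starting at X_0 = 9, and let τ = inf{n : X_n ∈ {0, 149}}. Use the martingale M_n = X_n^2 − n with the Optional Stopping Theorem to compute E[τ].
E[τ] = 1260

M_n = X_n^2 − n is a martingale (since E[X_{n+1}^2 | F_n] = X_n^2 + 1). By OST (τ has finite mean in a bounded region), E[M_τ] = E[M_0] = X_0^2 − 0 = 9^2 = 81. Also E[M_τ] = E[X_τ^2] − E[τ]. The walk exits at 0 or 149, with P(hit 149 first) = 9/149, so E[X_τ^2] = 149^2 · 9/149 + 0 = 1341. Thus E[τ] = E[X_τ^2] − E[M_τ] = 1341 − 81 = 1260 = 9(149 − 9) = 1260.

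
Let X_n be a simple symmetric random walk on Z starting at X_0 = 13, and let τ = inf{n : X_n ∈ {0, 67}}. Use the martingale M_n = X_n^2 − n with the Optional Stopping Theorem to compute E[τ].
E[τ] = 702

M_n = X_n^2 − n is a martingale (since E[X_{n+1}^2 | F_n] = X_n^2 + 1). By OST (τ has finite mean in a bounded region), E[M_τ] = E[M_0] = X_0^2 − 0 = 13^2 = 169. Also E[M_τ] = E[X_τ^2] − E[τ]. The walk exits at 0 or 67, with P(hit 67 first) = 13/67, so E[X_τ^2] = 67^2 · 13/67 + 0 = 871. Thus E[τ] = E[X_τ^2] − E[M_τ] = 871 − 169 = 702 = 13(67 − 13) = 702.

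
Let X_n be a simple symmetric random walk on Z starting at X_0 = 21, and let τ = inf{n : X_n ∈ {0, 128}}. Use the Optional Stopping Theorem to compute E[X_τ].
E[X_τ] = 21

X_n is a martingale and τ is a bounded-mean stopping time (indeed τ is finite a.s. with bounded expectation since the walk is in a bounded region). By the OST, E[X_τ] = E[X_0] = 21. Equivalently: E[X_τ] = 128 · P(hit 128 first) + 0 · P(hit 0 first) = 128 · (21/128) = 21.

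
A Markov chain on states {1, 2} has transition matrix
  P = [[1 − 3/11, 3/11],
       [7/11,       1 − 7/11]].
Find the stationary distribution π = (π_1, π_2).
π_1 = 7/10, π_2 = 3/10

Solve πP = π with π_1 + π_2 = 1. From πP = π: π_1 · (1 − 3/11) + π_2 · 7/11 = π_1 ⇒ π_2 · 7/11 = π_1 · 3/11 ⇒ π_2/π_1 = (3/11)/(7/11) = 3/7. Together with π_1 + π_2 = 1:
  π_1 = (7/11)/(3/11 + 7/11) = (7/11)/(10/11) = 7/10,
  π_2 = (3/11)/(3/11 + 7/11) = (3/11)/(10/11) = 3/10.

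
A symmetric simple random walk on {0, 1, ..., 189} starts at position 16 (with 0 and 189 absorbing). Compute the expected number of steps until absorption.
E[τ | X_0 = 16] = 2768

Let v_k = E[τ | X_0 = k]. Boundary: v_0 = v_189 = 0. Recurrence: v_k = 1 + (v_{k-1} + v_{k+1})/2 for 1 ≤ k ≤ 188. The particular solution to v_k − (v_{k-1} + v_{k+1})/2 = 1 is v_k = −k^2. Adding homogeneous solution A + B k and matching boundaries gives v_k = k (189 − k). Substituting k = 16: v_16 = 16 · 173 = 2768.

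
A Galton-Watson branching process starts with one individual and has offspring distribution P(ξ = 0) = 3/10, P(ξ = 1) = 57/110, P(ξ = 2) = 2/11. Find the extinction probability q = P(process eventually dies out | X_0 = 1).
q = 1

Mean offspring μ = 0·3/10 + 1·57/110 + 2·2/11 = 97/110 ≤ 1. For μ ≤ 1 with offspring not concentrated at 1, the Galton-Watson process goes extinct almost surely, so q = 1.
(Algebraic check: The pgf is f(s) = 3/10 + 57/110·s + 2/11·s². The extinction probability q is the smallest fixed point of f in [0, 1]. Setting s = f(s):
  2/11·s² + (57/110 − 1)·s + 3/10 = 0
  2/11·s² − (3/10 + 2/11)·s + 3/10 = 0
which factors as (s − 1)·(2/11·s − 3/10) = 0, giving roots s = 1 and s = (3/10)/(2/11) = 33/20. Since 33/20 ≥ 1, the smallest root in [0, 1] is s = 1.)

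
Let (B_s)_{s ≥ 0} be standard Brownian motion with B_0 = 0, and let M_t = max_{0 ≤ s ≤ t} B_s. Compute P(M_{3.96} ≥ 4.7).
P(M_{3.96} ≥ 4.7) = 2·P(B_{3.96} ≥ 4.7) = 2(1 − Φ(4.7/√3.96)) ≈ 0.0182

By the reflection principle for Brownian motion, P(M_t ≥ a) = 2 · P(B_t ≥ a) for a ≥ 0. Since B_t ~ N(0, t), P(B_t ≥ 4.7) = 1 − Φ(4.7/√t) = 1 − Φ(4.7/√3.96) = 1 − Φ(2.3618). So
  P(M_{3.96} ≥ 4.7) = 2(1 − Φ(2.3618)) ≈ 0.0182.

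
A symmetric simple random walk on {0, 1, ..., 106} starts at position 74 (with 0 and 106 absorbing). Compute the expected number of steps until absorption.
E[τ | X_0 = 74] = 2368

Let v_k = E[τ | X_0 = k]. Boundary: v_0 = v_106 = 0. Recurrence: v_k = 1 + (v_{k-1} + v_{k+1})/2 for 1 ≤ k ≤ 105. The particular solution to v_k − (v_{k-1} + v_{k+1})/2 = 1 is v_k = −k^2. Adding homogeneous solution A + B k and matching boundaries gives v_k = k (106 − k). Substituting k = 74: v_74 = 74 · 32 = 2368.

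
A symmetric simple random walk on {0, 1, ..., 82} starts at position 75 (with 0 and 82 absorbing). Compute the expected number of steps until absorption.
E[τ | X_0 = 75] = 525

Let v_k = E[τ | X_0 = k]. Boundary: v_0 = v_82 = 0. Recurrence: v_k = 1 + (v_{k-1} + v_{k+1})/2 for 1 ≤ k ≤ 81. The particular solution to v_k − (v_{k-1} + v_{k+1})/2 = 1 is v_k = −k^2. Adding homogeneous solution A + B k and matching boundaries gives v_k = k (82 − k). Substituting k = 75: v_75 = 75 · 7 = 525.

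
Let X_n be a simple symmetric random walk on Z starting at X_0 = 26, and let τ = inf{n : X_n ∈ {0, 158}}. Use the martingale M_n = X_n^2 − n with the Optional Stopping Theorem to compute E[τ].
E[τ] = 3432

M_n = X_n^2 − n is a martingale (since E[X_{n+1}^2 | F_n] = X_n^2 + 1). By OST (τ has finite mean in a bounded region), E[M_τ] = E[M_0] = X_0^2 − 0 = 26^2 = 676. Also E[M_τ] = E[X_τ^2] − E[τ]. The walk exits at 0 or 158, with P(hit 158 first) = 26/158, so E[X_τ^2] = 158^2 · 26/158 + 0 = 4108. Thus E[τ] = E[X_τ^2] − E[M_τ] = 4108 − 676 = 3432 = 26(158 − 26) = 3432.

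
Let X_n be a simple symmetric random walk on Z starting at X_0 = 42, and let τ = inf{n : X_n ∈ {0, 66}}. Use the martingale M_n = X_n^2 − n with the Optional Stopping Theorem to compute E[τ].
E[τ] = 1008

M_n = X_n^2 − n is a martingale (since E[X_{n+1}^2 | F_n] = X_n^2 + 1). By OST (τ has finite mean in a bounded region), E[M_τ] = E[M_0] = X_0^2 − 0 = 42^2 = 1764. Also E[M_τ] = E[X_τ^2] − E[τ]. The walk exits at 0 or 66, with P(hit 66 first) = 42/66, so E[X_τ^2] = 66^2 · 42/66 + 0 = 2772. Thus E[τ] = E[X_τ^2] − E[M_τ] = 2772 − 1764 = 1008 = 42(66 − 42) = 1008.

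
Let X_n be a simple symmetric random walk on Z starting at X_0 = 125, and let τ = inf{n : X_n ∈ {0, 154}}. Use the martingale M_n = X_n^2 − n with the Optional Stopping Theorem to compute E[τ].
E[τ] = 3625

M_n = X_n^2 − n is a martingale (since E[X_{n+1}^2 | F_n] = X_n^2 + 1). By OST (τ has finite mean in a bounded region), E[M_τ] = E[M_0] = X_0^2 − 0 = 125^2 = 15625. Also E[M_τ] = E[X_τ^2] − E[τ]. The walk exits at 0 or 154, with P(hit 154 first) = 125/154, so E[X_τ^2] = 154^2 · 125/154 + 0 = 19250. Thus E[τ] = E[X_τ^2] − E[M_τ] = 19250 − 15625 = 3625 = 125(154 − 125) = 3625.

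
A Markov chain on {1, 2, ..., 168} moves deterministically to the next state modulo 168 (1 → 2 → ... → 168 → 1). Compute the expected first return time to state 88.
E[T_88 | X_0 = 88] = 168

The chain cycles deterministically, so starting at state 88 it returns in exactly 168 steps. Equivalently, the stationary distribution is uniform π_j = 1/168 for every state j, so by Kac's formula E[T_88] = 1/π_88 = 168.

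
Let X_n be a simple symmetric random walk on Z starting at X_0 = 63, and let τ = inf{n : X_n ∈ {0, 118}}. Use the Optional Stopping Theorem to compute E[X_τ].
E[X_τ] = 63

X_n is a martingale and τ is a bounded-mean stopping time (indeed τ is finite a.s. with bounded expectation since the walk is in a bounded region). By the OST, E[X_τ] = E[X_0] = 63. Equivalently: E[X_τ] = 118 · P(hit 118 first) + 0 · P(hit 0 first) = 118 · (63/118) = 63.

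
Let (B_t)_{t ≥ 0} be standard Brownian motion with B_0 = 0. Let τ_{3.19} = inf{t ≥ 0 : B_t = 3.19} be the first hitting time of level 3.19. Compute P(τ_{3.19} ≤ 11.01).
P(τ_{3.19} ≤ 11.01) = 2(1 − Φ(3.19/√11.01)) = 2(1 − Φ(0.9614)) ≈ 0.3364

By the reflection principle for standard BM, P(τ_b ≤ t) = 2 · P(B_t ≥ b). Since B_t ~ N(0, t), P(B_t ≥ 3.19) = 1 − Φ(3.19/√t) = 1 − Φ(3.19/√11.01) = 1 − Φ(0.9614) ≈ 0.16818. Doubling: P(τ_{3.19} ≤ 11.01) ≈ 2 · 0.16818 = 0.33636 ≈ 0.3364.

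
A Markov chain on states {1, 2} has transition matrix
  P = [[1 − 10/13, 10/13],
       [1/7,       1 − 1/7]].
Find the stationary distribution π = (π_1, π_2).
π_1 = 13/83, π_2 = 70/83

Solve πP = π with π_1 + π_2 = 1. From πP = π: π_1 · (1 − 10/13) + π_2 · 1/7 = π_1 ⇒ π_2 · 1/7 = π_1 · 10/13 ⇒ π_2/π_1 = (10/13)/(1/7) = 70/13. Together with π_1 + π_2 = 1:
  π_1 = (1/7)/(10/13 + 1/7) = (1/7)/(83/91) = 13/83,
  π_2 = (10/13)/(10/13 + 1/7) = (10/13)/(83/91) = 70/83.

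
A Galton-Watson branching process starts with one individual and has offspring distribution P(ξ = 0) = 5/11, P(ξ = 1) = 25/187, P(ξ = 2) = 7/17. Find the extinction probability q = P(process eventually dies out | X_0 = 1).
q = 1

Mean offspring μ = 0·5/11 + 1·25/187 + 2·7/17 = 179/187 ≤ 1. For μ ≤ 1 with offspring not concentrated at 1, the Galton-Watson process goes extinct almost surely, so q = 1.
(Algebraic check: The pgf is f(s) = 5/11 + 25/187·s + 7/17·s². The extinction probability q is the smallest fixed point of f in [0, 1]. Setting s = f(s):
  7/17·s² + (25/187 − 1)·s + 5/11 = 0
  7/17·s² − (5/11 + 7/17)·s + 5/11 = 0
which factors as (s − 1)·(7/17·s − 5/11) = 0, giving roots s = 1 and s = (5/11)/(7/17) = 85/77. Since 85/77 ≥ 1, the smallest root in [0, 1] is s = 1.)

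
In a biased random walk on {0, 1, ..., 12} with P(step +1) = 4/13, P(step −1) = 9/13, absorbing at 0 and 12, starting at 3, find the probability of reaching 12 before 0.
P(hit 12 before 0) = (1 − (9/4)^3) / (1 − (9/4)^12) = 262144/424680841

Let u_k denote P(reach 12 before 0 | start at k). Boundary: u_0 = 0, u_12 = 1. Recurrence: u_k = 4/13·u_{k+1} + 9/13·u_{k-1} for 1 ≤ k ≤ 11. Try u_k = A + B·r^k with r = q/p = (9/13)/(4/13) = 9/4. Substitution satisfies the recurrence; boundary conditions give:
  u_k = (1 − r^k) / (1 − r^N) = (1 − (9/4)^3) / (1 − (9/4)^12) = 262144/424680841.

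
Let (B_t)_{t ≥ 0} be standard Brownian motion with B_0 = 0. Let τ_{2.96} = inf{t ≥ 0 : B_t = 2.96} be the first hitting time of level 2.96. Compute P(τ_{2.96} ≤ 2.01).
P(τ_{2.96} ≤ 2.01) = 2(1 − Φ(2.96/√2.01)) = 2(1 − Φ(2.0878)) ≈ 0.0368

By the reflection principle for standard BM, P(τ_b ≤ t) = 2 · P(B_t ≥ b). Since B_t ~ N(0, t), P(B_t ≥ 2.96) = 1 − Φ(2.96/√t) = 1 − Φ(2.96/√2.01) = 1 − Φ(2.0878) ≈ 0.01841. Doubling: P(τ_{2.96} ≤ 2.01) ≈ 2 · 0.01841 = 0.03682 ≈ 0.0368.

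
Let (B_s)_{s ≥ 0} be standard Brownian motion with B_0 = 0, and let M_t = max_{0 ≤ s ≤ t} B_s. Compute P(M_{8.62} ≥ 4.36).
P(M_{8.62} ≥ 4.36) = 2·P(B_{8.62} ≥ 4.36) = 2(1 − Φ(4.36/√8.62)) ≈ 0.1375

By the reflection principle for Brownian motion, P(M_t ≥ a) = 2 · P(B_t ≥ a) for a ≥ 0. Since B_t ~ N(0, t), P(B_t ≥ 4.36) = 1 − Φ(4.36/√t) = 1 − Φ(4.36/√8.62) = 1 − Φ(1.4850). So
  P(M_{8.62} ≥ 4.36) = 2(1 − Φ(1.4850)) ≈ 0.1375.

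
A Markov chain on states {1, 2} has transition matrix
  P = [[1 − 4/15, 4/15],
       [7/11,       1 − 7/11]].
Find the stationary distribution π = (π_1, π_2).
π_1 = 105/149, π_2 = 44/149

Solve πP = π with π_1 + π_2 = 1. From πP = π: π_1 · (1 − 4/15) + π_2 · 7/11 = π_1 ⇒ π_2 · 7/11 = π_1 · 4/15 ⇒ π_2/π_1 = (4/15)/(7/11) = 44/105. Together with π_1 + π_2 = 1:
  π_1 = (7/11)/(4/15 + 7/11) = (7/11)/(149/165) = 105/149,
  π_2 = (4/15)/(4/15 + 7/11) = (4/15)/(149/165) = 44/149.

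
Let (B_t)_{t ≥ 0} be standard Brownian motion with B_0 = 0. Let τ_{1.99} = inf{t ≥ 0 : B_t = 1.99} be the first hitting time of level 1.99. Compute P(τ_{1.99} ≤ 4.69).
P(τ_{1.99} ≤ 4.69) = 2(1 − Φ(1.99/√4.69)) = 2(1 − Φ(0.9189)) ≈ 0.3581

By the reflection principle for standard BM, P(τ_b ≤ t) = 2 · P(B_t ≥ b). Since B_t ~ N(0, t), P(B_t ≥ 1.99) = 1 − Φ(1.99/√t) = 1 − Φ(1.99/√4.69) = 1 − Φ(0.9189) ≈ 0.17907. Doubling: P(τ_{1.99} ≤ 4.69) ≈ 2 · 0.17907 = 0.35814 ≈ 0.3581.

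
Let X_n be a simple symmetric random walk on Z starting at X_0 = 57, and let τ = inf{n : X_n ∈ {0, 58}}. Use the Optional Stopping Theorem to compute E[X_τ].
E[X_τ] = 57

X_n is a martingale and τ is a bounded-mean stopping time (indeed τ is finite a.s. with bounded expectation since the walk is in a bounded region). By the OST, E[X_τ] = E[X_0] = 57. Equivalently: E[X_τ] = 58 · P(hit 58 first) + 0 · P(hit 0 first) = 58 · (57/58) = 57.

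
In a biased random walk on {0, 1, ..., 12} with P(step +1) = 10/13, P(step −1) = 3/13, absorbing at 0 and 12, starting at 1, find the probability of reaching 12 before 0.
P(hit 12 before 0) = (1 − (3/10)^1) / (1 − (3/10)^12) = 100000000000/142857066937

Let u_k denote P(reach 12 before 0 | start at k). Boundary: u_0 = 0, u_12 = 1. Recurrence: u_k = 10/13·u_{k+1} + 3/13·u_{k-1} for 1 ≤ k ≤ 11. Try u_k = A + B·r^k with r = q/p = (3/13)/(10/13) = 3/10. Substitution satisfies the recurrence; boundary conditions give:
  u_k = (1 − r^k) / (1 − r^N) = (1 − (3/10)^1) / (1 − (3/10)^12) = 100000000000/142857066937.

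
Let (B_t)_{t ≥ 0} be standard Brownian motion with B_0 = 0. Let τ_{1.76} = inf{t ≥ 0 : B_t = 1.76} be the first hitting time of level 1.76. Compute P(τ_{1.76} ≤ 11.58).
P(τ_{1.76} ≤ 11.58) = 2(1 − Φ(1.76/√11.58)) = 2(1 − Φ(0.5172)) ≈ 0.6050

By the reflection principle for standard BM, P(τ_b ≤ t) = 2 · P(B_t ≥ b). Since B_t ~ N(0, t), P(B_t ≥ 1.76) = 1 − Φ(1.76/√t) = 1 − Φ(1.76/√11.58) = 1 − Φ(0.5172) ≈ 0.30251. Doubling: P(τ_{1.76} ≤ 11.58) ≈ 2 · 0.30251 = 0.60502 ≈ 0.6050.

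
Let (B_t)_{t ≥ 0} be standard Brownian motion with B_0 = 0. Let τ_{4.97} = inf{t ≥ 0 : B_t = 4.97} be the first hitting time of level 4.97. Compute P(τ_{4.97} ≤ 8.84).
P(τ_{4.97} ≤ 8.84) = 2(1 − Φ(4.97/√8.84)) = 2(1 − Φ(1.6716)) ≈ 0.0946

By the reflection principle for standard BM, P(τ_b ≤ t) = 2 · P(B_t ≥ b). Since B_t ~ N(0, t), P(B_t ≥ 4.97) = 1 − Φ(4.97/√t) = 1 − Φ(4.97/√8.84) = 1 − Φ(1.6716) ≈ 0.04730. Doubling: P(τ_{4.97} ≤ 8.84) ≈ 2 · 0.04730 = 0.09460 ≈ 0.0946.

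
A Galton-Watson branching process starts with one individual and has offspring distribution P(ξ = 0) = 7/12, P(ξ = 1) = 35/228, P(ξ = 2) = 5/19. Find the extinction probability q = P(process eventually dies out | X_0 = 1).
q = 1

Mean offspring μ = 0·7/12 + 1·35/228 + 2·5/19 = 155/228 ≤ 1. For μ ≤ 1 with offspring not concentrated at 1, the Galton-Watson process goes extinct almost surely, so q = 1.
(Algebraic check: The pgf is f(s) = 7/12 + 35/228·s + 5/19·s². The extinction probability q is the smallest fixed point of f in [0, 1]. Setting s = f(s):
  5/19·s² + (35/228 − 1)·s + 7/12 = 0
  5/19·s² − (7/12 + 5/19)·s + 7/12 = 0
which factors as (s − 1)·(5/19·s − 7/12) = 0, giving roots s = 1 and s = (7/12)/(5/19) = 133/60. Since 133/60 ≥ 1, the smallest root in [0, 1] is s = 1.)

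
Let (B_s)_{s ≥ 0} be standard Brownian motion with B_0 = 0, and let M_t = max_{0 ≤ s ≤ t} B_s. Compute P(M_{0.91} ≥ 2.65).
P(M_{0.91} ≥ 2.65) = 2·P(B_{0.91} ≥ 2.65) = 2(1 − Φ(2.65/√0.91)) ≈ 0.0055

By the reflection principle for Brownian motion, P(M_t ≥ a) = 2 · P(B_t ≥ a) for a ≥ 0. Since B_t ~ N(0, t), P(B_t ≥ 2.65) = 1 − Φ(2.65/√t) = 1 − Φ(2.65/√0.91) = 1 − Φ(2.7780). So
  P(M_{0.91} ≥ 2.65) = 2(1 − Φ(2.7780)) ≈ 0.0055.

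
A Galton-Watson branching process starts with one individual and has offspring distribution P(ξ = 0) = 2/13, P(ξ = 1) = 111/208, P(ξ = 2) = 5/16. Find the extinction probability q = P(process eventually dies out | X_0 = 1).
q = 32/65

The pgf is f(s) = 2/13 + 111/208·s + 5/16·s². The extinction probability q is the smallest fixed point of f in [0, 1]. Setting s = f(s):
  5/16·s² + (111/208 − 1)·s + 2/13 = 0
  5/16·s² − (2/13 + 5/16)·s + 2/13 = 0
which factors as (s − 1)·(5/16·s − 2/13) = 0, giving roots s = 1 and s = (2/13)/(5/16) = 32/65.
Mean offspring μ = 111/208 + 2·5/16 = 241/208 > 1 (supercritical), so q < 1. The extinction probability is the smaller root: q = (2/13)/(5/16) = 32/65.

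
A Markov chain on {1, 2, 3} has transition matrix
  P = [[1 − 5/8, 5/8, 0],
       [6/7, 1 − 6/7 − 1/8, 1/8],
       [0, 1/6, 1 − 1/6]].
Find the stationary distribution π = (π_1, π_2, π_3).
π = (192/437, 140/437, 105/437)

This is a birth-death chain on three states, which satisfies detailed balance: π_1 · P_{12} = π_2 · P_{21} and π_2 · P_{23} = π_3 · P_{32}.
From π_1 · 5/8 = π_2 · 6/7: π_2/π_1 = (5/8)/(6/7) = 35/48.
From π_2 · 1/8 = π_3 · 1/6: π_3/π_2 = (1/8)/(1/6) = 3/4.
Take π_1 proportional to 1; then unnormalized π = (1, 35/48, 35/64). Normalize by dividing by the sum 437/192:
  π = (192/437, 140/437, 105/437).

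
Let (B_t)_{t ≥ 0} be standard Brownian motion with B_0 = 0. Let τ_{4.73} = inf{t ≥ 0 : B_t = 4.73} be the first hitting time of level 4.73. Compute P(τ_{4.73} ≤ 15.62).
P(τ_{4.73} ≤ 15.62) = 2(1 − Φ(4.73/√15.62)) = 2(1 − Φ(1.1968)) ≈ 0.2314

By the reflection principle for standard BM, P(τ_b ≤ t) = 2 · P(B_t ≥ b). Since B_t ~ N(0, t), P(B_t ≥ 4.73) = 1 − Φ(4.73/√t) = 1 − Φ(4.73/√15.62) = 1 − Φ(1.1968) ≈ 0.11569. Doubling: P(τ_{4.73} ≤ 15.62) ≈ 2 · 0.11569 = 0.23138 ≈ 0.2314.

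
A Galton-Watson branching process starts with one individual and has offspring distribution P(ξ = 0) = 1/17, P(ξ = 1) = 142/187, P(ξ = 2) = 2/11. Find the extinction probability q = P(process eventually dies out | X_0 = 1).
q = 11/34

The pgf is f(s) = 1/17 + 142/187·s + 2/11·s². The extinction probability q is the smallest fixed point of f in [0, 1]. Setting s = f(s):
  2/11·s² + (142/187 − 1)·s + 1/17 = 0
  2/11·s² − (1/17 + 2/11)·s + 1/17 = 0
which factors as (s − 1)·(2/11·s − 1/17) = 0, giving roots s = 1 and s = (1/17)/(2/11) = 11/34.
Mean offspring μ = 142/187 + 2·2/11 = 210/187 > 1 (supercritical), so q < 1. The extinction probability is the smaller root: q = (1/17)/(2/11) = 11/34.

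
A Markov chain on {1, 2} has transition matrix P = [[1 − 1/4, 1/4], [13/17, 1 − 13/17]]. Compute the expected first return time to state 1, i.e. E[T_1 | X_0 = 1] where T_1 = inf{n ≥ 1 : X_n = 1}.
E[T_1 | X_0 = 1] = 1/π_1 = 69/52

For an irreducible recurrent Markov chain with stationary distribution π, E[T_i | X_0 = i] = 1/π_i (Kac's formula). Here π_1 = (13/17)/(1/4 + 13/17) = (13/17)/(69/68) = 52/69, so E[T_1 | X_0 = 1] = 1/π_1 = (1/4 + 13/17)/(13/17) = (69/68)/(13/17) = 69/52.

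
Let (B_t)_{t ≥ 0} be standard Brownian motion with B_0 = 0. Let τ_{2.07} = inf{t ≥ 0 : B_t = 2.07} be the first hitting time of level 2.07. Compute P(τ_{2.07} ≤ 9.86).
P(τ_{2.07} ≤ 9.86) = 2(1 − Φ(2.07/√9.86)) = 2(1 − Φ(0.6592)) ≈ 0.5098

By the reflection principle for standard BM, P(τ_b ≤ t) = 2 · P(B_t ≥ b). Since B_t ~ N(0, t), P(B_t ≥ 2.07) = 1 − Φ(2.07/√t) = 1 − Φ(2.07/√9.86) = 1 − Φ(0.6592) ≈ 0.25488. Doubling: P(τ_{2.07} ≤ 9.86) ≈ 2 · 0.25488 = 0.50976 ≈ 0.5098.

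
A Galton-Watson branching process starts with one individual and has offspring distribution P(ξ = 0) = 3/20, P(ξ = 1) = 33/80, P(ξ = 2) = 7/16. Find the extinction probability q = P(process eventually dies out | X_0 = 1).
q = 12/35

The pgf is f(s) = 3/20 + 33/80·s + 7/16·s². The extinction probability q is the smallest fixed point of f in [0, 1]. Setting s = f(s):
  7/16·s² + (33/80 − 1)·s + 3/20 = 0
  7/16·s² − (3/20 + 7/16)·s + 3/20 = 0
which factors as (s − 1)·(7/16·s − 3/20) = 0, giving roots s = 1 and s = (3/20)/(7/16) = 12/35.
Mean offspring μ = 33/80 + 2·7/16 = 103/80 > 1 (supercritical), so q < 1. The extinction probability is the smaller root: q = (3/20)/(7/16) = 12/35.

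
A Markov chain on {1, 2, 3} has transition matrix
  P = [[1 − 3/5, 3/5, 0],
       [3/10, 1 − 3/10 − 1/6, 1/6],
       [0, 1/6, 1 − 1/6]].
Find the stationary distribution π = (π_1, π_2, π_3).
π = (1/5, 2/5, 2/5)

This is a birth-death chain on three states, which satisfies detailed balance: π_1 · P_{12} = π_2 · P_{21} and π_2 · P_{23} = π_3 · P_{32}.
From π_1 · 3/5 = π_2 · 3/10: π_2/π_1 = (3/5)/(3/10) = 2.
From π_2 · 1/6 = π_3 · 1/6: π_3/π_2 = (1/6)/(1/6) = 1.
Take π_1 proportional to 1; then unnormalized π = (1, 2, 2). Normalize by dividing by the sum 5:
  π = (1/5, 2/5, 2/5).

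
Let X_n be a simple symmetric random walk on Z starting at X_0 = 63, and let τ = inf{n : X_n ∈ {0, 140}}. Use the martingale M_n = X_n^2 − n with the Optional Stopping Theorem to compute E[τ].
E[τ] = 4851

M_n = X_n^2 − n is a martingale (since E[X_{n+1}^2 | F_n] = X_n^2 + 1). By OST (τ has finite mean in a bounded region), E[M_τ] = E[M_0] = X_0^2 − 0 = 63^2 = 3969. Also E[M_τ] = E[X_τ^2] − E[τ]. The walk exits at 0 or 140, with P(hit 140 first) = 63/140, so E[X_τ^2] = 140^2 · 63/140 + 0 = 8820. Thus E[τ] = E[X_τ^2] − E[M_τ] = 8820 − 3969 = 4851 = 63(140 − 63) = 4851.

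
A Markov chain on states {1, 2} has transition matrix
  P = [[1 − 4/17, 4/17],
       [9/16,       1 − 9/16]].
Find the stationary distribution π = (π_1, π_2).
π_1 = 153/217, π_2 = 64/217

Solve πP = π with π_1 + π_2 = 1. From πP = π: π_1 · (1 − 4/17) + π_2 · 9/16 = π_1 ⇒ π_2 · 9/16 = π_1 · 4/17 ⇒ π_2/π_1 = (4/17)/(9/16) = 64/153. Together with π_1 + π_2 = 1:
  π_1 = (9/16)/(4/17 + 9/16) = (9/16)/(217/272) = 153/217,
  π_2 = (4/17)/(4/17 + 9/16) = (4/17)/(217/272) = 64/217.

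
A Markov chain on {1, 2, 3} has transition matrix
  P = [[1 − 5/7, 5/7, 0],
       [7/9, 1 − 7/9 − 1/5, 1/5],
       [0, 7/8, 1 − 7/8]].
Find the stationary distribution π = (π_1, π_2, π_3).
π = (343/730, 63/146, 36/365)

This is a birth-death chain on three states, which satisfies detailed balance: π_1 · P_{12} = π_2 · P_{21} and π_2 · P_{23} = π_3 · P_{32}.
From π_1 · 5/7 = π_2 · 7/9: π_2/π_1 = (5/7)/(7/9) = 45/49.
From π_2 · 1/5 = π_3 · 7/8: π_3/π_2 = (1/5)/(7/8) = 8/35.
Take π_1 proportional to 1; then unnormalized π = (1, 45/49, 72/343). Normalize by dividing by the sum 730/343:
  π = (343/730, 63/146, 36/365).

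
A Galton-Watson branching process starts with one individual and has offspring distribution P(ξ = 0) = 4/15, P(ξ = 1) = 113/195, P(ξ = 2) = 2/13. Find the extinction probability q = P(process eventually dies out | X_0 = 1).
q = 1

Mean offspring μ = 0·4/15 + 1·113/195 + 2·2/13 = 173/195 ≤ 1. For μ ≤ 1 with offspring not concentrated at 1, the Galton-Watson process goes extinct almost surely, so q = 1.
(Algebraic check: The pgf is f(s) = 4/15 + 113/195·s + 2/13·s². The extinction probability q is the smallest fixed point of f in [0, 1]. Setting s = f(s):
  2/13·s² + (113/195 − 1)·s + 4/15 = 0
  2/13·s² − (4/15 + 2/13)·s + 4/15 = 0
which factors as (s − 1)·(2/13·s − 4/15) = 0, giving roots s = 1 and s = (4/15)/(2/13) = 26/15. Since 26/15 ≥ 1, the smallest root in [0, 1] is s = 1.)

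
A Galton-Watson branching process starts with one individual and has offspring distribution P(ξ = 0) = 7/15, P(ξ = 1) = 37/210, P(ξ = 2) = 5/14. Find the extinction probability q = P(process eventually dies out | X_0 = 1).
q = 1

Mean offspring μ = 0·7/15 + 1·37/210 + 2·5/14 = 187/210 ≤ 1. For μ ≤ 1 with offspring not concentrated at 1, the Galton-Watson process goes extinct almost surely, so q = 1.
(Algebraic check: The pgf is f(s) = 7/15 + 37/210·s + 5/14·s². The extinction probability q is the smallest fixed point of f in [0, 1]. Setting s = f(s):
  5/14·s² + (37/210 − 1)·s + 7/15 = 0
  5/14·s² − (7/15 + 5/14)·s + 7/15 = 0
which factors as (s − 1)·(5/14·s − 7/15) = 0, giving roots s = 1 and s = (7/15)/(5/14) = 98/75. Since 98/75 ≥ 1, the smallest root in [0, 1] is s = 1.)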